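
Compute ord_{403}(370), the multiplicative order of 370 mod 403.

60

ord(370) | φ(403) = φ(13·31) = (13−1)·(31−1) = 12·30 = 360 = 2^3 · 3^2 · 5.
Divisors of 360: 1, 2, 3, 4, 5, 6, 8, 9, 10, 12, 15, 18, 20, 24, 30, 36, 40, 45, 60, 72, 90, 120, 180, 360.
Compute 370^d (mod 403) for the divisors d until we hit 1:
370^1 ≡ 370 (mod 403)
370^2 ≡ 283 (mod 403)
370^3 ≡ 333 (mod 403)
370^4 ≡ 295 (mod 403)
370^5 ≡ 340 (mod 403)
370^6 ≡ 64 (mod 403)
370^8 ≡ 380 (mod 403)
370^9 ≡ 356 (mod 403)
370^10 ≡ 342 (mod 403)
370^12 ≡ 66 (mod 403)
370^15 ≡ 216 (mod 403)
370^18 ≡ 194 (mod 403)
370^20 ≡ 94 (mod 403)
370^24 ≡ 326 (mod 403)
370^30 ≡ 311 (mod 403)
370^36 ≡ 157 (mod 403)
370^40 ≡ 373 (mod 403)
370^45 ≡ 278 (mod 403)
370^60 ≡ 1 (mod 403) ✓
Hence ord(370) = 60.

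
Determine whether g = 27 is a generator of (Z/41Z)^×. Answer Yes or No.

No

φ(41) = 41 − 1 = 40 = 2^3 · 5.
An element g generates (Z/41Z)^× iff g^(40/q) ≢ 1 (mod 41) for each prime q ∈ {2, 5}.
27^20 ≡ 40 (mod 41)  [q = 2: ≢ 1 ✓]
27^8 ≡ 1 (mod 41)  [q = 5: ≡ 1 ✗]
27^8 ≡ 1 shows ord(27) | 8, strictly less than φ(41); not a primitive root.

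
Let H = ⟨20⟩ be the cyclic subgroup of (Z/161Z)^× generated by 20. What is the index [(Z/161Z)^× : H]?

6

Since 20 ∈ (Z/161Z)^×, its order divides φ(161) = φ(7·23) = (7−1)·(23−1) = 6·22 = 132 = 2^2 · 3 · 11.
Divisors of 132: 1, 2, 3, 4, 6, 11, 12, 22, 33, 44, 66, 132.
Check 20^d mod 161 for each divisor in increasing order:
20^1 ≡ 20 (mod 161)
20^2 ≡ 78 (mod 161)
20^3 ≡ 111 (mod 161)
20^4 ≡ 127 (mod 161)
20^6 ≡ 85 (mod 161)
20^11 ≡ 160 (mod 161)
20^12 ≡ 141 (mod 161)
20^22 ≡ 1 (mod 161) ✓
So ord_161(20) = 22, hence |⟨20⟩| = 22.
The index is φ(161) / ord(20) = 132 / 22 = 6.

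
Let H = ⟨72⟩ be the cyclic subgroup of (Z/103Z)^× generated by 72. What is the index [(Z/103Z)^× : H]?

6

The order of 72 must divide φ(103) = 103 − 1 = 102 = 2 · 3 · 17.
Divisors of 102: 1, 2, 3, 6, 17, 34, 51, 102.
Compute 72^d (mod 103) for the divisors d until we hit 1:
72^1 ≡ 72
72^2 ≡ 34
72^3 ≡ 79
72^6 ≡ 61
72^17 ≡ 1
The order of 72 is 17, so the subgroup it generates has 17 elements.
[(Z/103Z)^× : ⟨72⟩] = 102/17 = 6.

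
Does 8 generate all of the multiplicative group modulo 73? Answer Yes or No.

No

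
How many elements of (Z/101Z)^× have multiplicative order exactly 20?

8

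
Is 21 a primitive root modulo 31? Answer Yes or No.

φ(31) = 31 − 1 = 30 = 2 · 3 · 5.
21 is a primitive root mod 31 iff 21^(φ(31)/q) ≢ 1 for every prime q | φ(31), i.e. q ∈ {2, 3, 5}.
21^15 ≡ 30 (mod 31)  [q = 2: ≢ 1 ✓]
21^10 ≡ 5 (mod 31)  [q = 3: ≢ 1 ✓]
21^6 ≡ 2 (mod 31)  [q = 5: ≢ 1 ✓]
None equal 1, so ord_31(21) = 30: 21 is a primitive root.

Yes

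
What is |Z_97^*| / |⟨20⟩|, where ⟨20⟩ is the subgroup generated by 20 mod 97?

3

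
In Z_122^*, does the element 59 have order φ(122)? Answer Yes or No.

φ(122) = φ(2)·φ(61) = 1·60 = 60 = 2^2 · 3 · 5.
59 is a primitive root mod 122 iff 59^(φ(122)/q) ≢ 1 for every prime q | φ(122), i.e. q ∈ {2, 3, 5}.
59^30 ≡ 121 (mod 122)  [q = 2: ≢ 1 ✓]
59^20 ≡ 47 (mod 122)  [q = 3: ≢ 1 ✓]
59^12 ≡ 9 (mod 122)  [q = 5: ≢ 1 ✓]
None equal 1, so ord_122(59) = 60: 59 is a primitive root.

Yes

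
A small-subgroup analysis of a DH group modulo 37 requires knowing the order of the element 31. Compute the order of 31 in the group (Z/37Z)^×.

4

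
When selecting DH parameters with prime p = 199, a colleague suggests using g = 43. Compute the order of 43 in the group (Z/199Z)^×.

9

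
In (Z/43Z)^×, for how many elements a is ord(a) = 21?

12

φ(43) = 43 − 1 = 42 = 2 · 3 · 7.
Since (Z/43Z)^× is cyclic of order 42, the number of elements of order d is φ(d) when d | 42 and 0 otherwise.
21 = 3 · 7 divides 42, and φ(21) = 12.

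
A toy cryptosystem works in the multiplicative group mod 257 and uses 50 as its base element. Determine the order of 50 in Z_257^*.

128

The order of 50 must divide φ(257) = 257 − 1 = 256 = 2^8.
Divisors of 256: 1, 2, 4, 8, 16, 32, 64, 128, 256.
Evaluate successive powers at the divisors of 256:
50^1 ≡ 50 (mod 257)
50^2 ≡ 187 (mod 257)
50^4 ≡ 17 (mod 257)
50^8 ≡ 32 (mod 257)
50^16 ≡ 253 (mod 257)
50^32 ≡ 16 (mod 257)
50^64 ≡ 256 (mod 257)
50^128 ≡ 1 (mod 257) ✓
Hence ord(50) = 128.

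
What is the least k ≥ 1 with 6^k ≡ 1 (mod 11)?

10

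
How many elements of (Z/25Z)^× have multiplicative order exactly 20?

φ(25) = φ(5^2) = 5·(5−1) = 20 = 2^2 · 5.
Since (Z/25Z)^× is cyclic of order 20, the number of elements of order d is φ(d) when d | 20 and 0 otherwise.
20 = 2^2 · 5 divides 20, and φ(20) = 8.

8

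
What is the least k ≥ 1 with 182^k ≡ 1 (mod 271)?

By Lagrange's theorem, ord_271(182) divides φ(271) = 271 − 1 = 270 = 2 · 3^3 · 5.
Divisors of 270: 1, 2, 3, 5, 6, 9, 10, 15, 18, 27, 30, 45, 54, 90, 135, 270.
Check 182^d mod 271 for each divisor in increasing order:
182^1 ≡ 182 (mod 271)
182^2 ≡ 62 (mod 271)
182^3 ≡ 173 (mod 271)
182^5 ≡ 157 (mod 271)
182^6 ≡ 119 (mod 271)
182^9 ≡ 262 (mod 271)
182^10 ≡ 259 (mod 271)
182^15 ≡ 13 (mod 271)
182^18 ≡ 81 (mod 271)
182^27 ≡ 84 (mod 271)
182^30 ≡ 169 (mod 271)
182^45 ≡ 29 (mod 271)
182^54 ≡ 10 (mod 271)
182^90 ≡ 28 (mod 271)
182^135 ≡ 270 (mod 271)
182^270 ≡ 1 (mod 271) ✓
Therefore the multiplicative order of 182 modulo 271 is 270.

270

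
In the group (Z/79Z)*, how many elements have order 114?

0

φ(79) = 79 − 1 = 78 = 2 · 3 · 13.
In a cyclic group of order 78, there are φ(d) elements of order d for each divisor d of 78, and zero for non-divisors.
Since 114 ∤ 78, the count is 0.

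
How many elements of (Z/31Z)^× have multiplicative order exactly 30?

φ(31) = 31 − 1 = 30 = 2 · 3 · 5.
(Z/31Z)^× is cyclic (|G| = 30); a cyclic group of order m has exactly φ(d) elements of each order d | m, and none otherwise.
30 = 2 · 3 · 5 divides 30, and φ(30) = 8.

8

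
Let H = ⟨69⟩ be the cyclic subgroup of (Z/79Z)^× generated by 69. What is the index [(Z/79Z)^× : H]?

3

The order of 69 must divide φ(79) = 79 − 1 = 78 = 2 · 3 · 13.
Divisors of 78: 1, 2, 3, 6, 13, 26, 39, 78.
Check 69^d mod 79 for each divisor in increasing order:
69^1 ≡ 69 (mod 79)
69^2 ≡ 21 (mod 79)
69^3 ≡ 27 (mod 79)
69^6 ≡ 18 (mod 79)
69^13 ≡ 78 (mod 79)
69^26 ≡ 1 (mod 79) ✓
The order of 69 is 26, so the subgroup it generates has 26 elements.
Index = |(Z/79Z)^×| / |⟨69⟩| = 78 / 26 = 3.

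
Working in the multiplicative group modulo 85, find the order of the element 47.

4

By Lagrange's theorem, ord_85(47) divides φ(85) = φ(5·17) = (5−1)·(17−1) = 4·16 = 64 = 2^6.
Divisors of 64: 1, 2, 4, 8, 16, 32, 64.
Evaluate successive powers at the divisors of 64:
47^1 ≡ 47
47^2 ≡ 84
47^4 ≡ 1
The smallest such exponent is 4, so the order of 47 is 4.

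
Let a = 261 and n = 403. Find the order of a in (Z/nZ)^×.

30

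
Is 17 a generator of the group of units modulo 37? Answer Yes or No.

φ(37) = 37 − 1 = 36 = 2^2 · 3^2.
It suffices to check that the order of 17 is not a proper divisor of 36: compute 17^(36/q) for q ∈ {2, 3}.
17^18 ≡ 36 (mod 37)  [q = 2: ≢ 1 ✓]
17^12 ≡ 26 (mod 37)  [q = 3: ≢ 1 ✓]
All checks pass, so 17 has order 36 and is a primitive root modulo 37.

Yes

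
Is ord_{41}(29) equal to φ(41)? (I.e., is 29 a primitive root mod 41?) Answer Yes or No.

Yes

φ(41) = 41 − 1 = 40 = 2^3 · 5.
29 is a primitive root mod 41 iff 29^(φ(41)/q) ≢ 1 for every prime q | φ(41), i.e. q ∈ {2, 5}.
29^20 ≡ 40 (mod 41)  [q = 2: ≢ 1 ✓]
29^8 ≡ 18 (mod 41)  [q = 5: ≢ 1 ✓]
All checks pass, so 29 has order 40 and is a primitive root modulo 41.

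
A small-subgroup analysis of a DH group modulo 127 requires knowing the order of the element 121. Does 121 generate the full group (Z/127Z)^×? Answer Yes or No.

No

φ(127) = 127 − 1 = 126 = 2 · 3^2 · 7.
121 is a primitive root mod 127 iff 121^(φ(127)/q) ≢ 1 for every prime q | φ(127), i.e. q ∈ {2, 3, 7}.
121^63 ≡ 1 (mod 127)  [q = 2: ≡ 1 ✗]
121^42 ≡ 107 (mod 127)  [q = 3: ≢ 1 ✓]
121^18 ≡ 64 (mod 127)  [q = 7: ≢ 1 ✓]
Since 121^63 ≡ 1, the order of 121 divides 63 < 126, so 121 is not a primitive root.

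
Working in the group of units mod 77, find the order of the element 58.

15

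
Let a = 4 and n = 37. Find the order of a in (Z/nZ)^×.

18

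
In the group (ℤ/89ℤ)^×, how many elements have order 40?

φ(89) = 89 − 1 = 88 = 2^3 · 11.
(Z/89Z)^× is cyclic (|G| = 88); a cyclic group of order m has exactly φ(d) elements of each order d | m, and none otherwise.
Here 88 is not a multiple of 40, so there are no elements of order 40.

0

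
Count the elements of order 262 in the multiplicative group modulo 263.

φ(263) = 263 − 1 = 262 = 2 · 131.
(Z/263Z)^× is cyclic (|G| = 262); a cyclic group of order m has exactly φ(d) elements of each order d | m, and none otherwise.
262 = 2 · 131 divides 262, and φ(262) = 130.

130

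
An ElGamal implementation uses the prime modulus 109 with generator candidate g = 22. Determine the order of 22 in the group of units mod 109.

The order of 22 must divide φ(109) = 109 − 1 = 108 = 2^2 · 3^3.
Divisors of 108: 1, 2, 3, 4, 6, 9, 12, 18, 27, 36, 54, 108.
Compute 22^d (mod 109) for the divisors d until we hit 1:
22^1 ≡ 22
22^2 ≡ 48
22^3 ≡ 75
22^4 ≡ 15
22^6 ≡ 66
22^9 ≡ 45
22^12 ≡ 105
22^18 ≡ 63
22^27 ≡ 1
The smallest such exponent is 27, so the order of 22 is 27.

27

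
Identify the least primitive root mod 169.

φ(169) = φ(13^2) = 13·(13−1) = 156 = 2^2 · 3 · 13.
g is a primitive root iff g^(156/q) ≢ 1 (mod 169) for each prime q ∈ {2, 3, 13}.
g = 2: 2^78 ≡ 168; 2^52 ≡ 146; 2^12 ≡ 40 — none is 1, so 2 is a primitive root.
So 2 is the smallest generator of (Z/169Z)^×.

2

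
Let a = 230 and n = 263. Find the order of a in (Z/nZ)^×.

262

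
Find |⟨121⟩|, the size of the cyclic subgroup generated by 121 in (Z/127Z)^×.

63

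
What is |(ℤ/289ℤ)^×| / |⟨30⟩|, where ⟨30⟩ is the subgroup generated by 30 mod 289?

ord(30) | φ(289) = φ(17^2) = 17·(17−1) = 272 = 2^4 · 17.
Divisors of 272: 1, 2, 4, 8, 16, 17, 34, 68, 136, 272.
Compute 30^d (mod 289) for the divisors d until we hit 1:
30^1 ≡ 30
30^2 ≡ 33
30^4 ≡ 222
30^8 ≡ 154
30^16 ≡ 18
30^17 ≡ 251
30^34 ≡ 288
30^68 ≡ 1
Thus |⟨30⟩| = ord(30) = 68.
The index is φ(289) / ord(30) = 272 / 68 = 4.

4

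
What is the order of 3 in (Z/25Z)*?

20

The order of 3 must divide φ(25) = φ(5^2) = 5·(5−1) = 20 = 2^2 · 5.
Divisors of 20: 1, 2, 4, 5, 10, 20.
Check 3^d mod 25 for each divisor in increasing order:
3^1 ≡ 3
3^2 ≡ 9
3^4 ≡ 6
3^5 ≡ 18
3^10 ≡ 24
3^20 ≡ 1
Therefore the multiplicative order of 3 modulo 25 is 20.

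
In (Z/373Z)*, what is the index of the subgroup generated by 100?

The order of 100 must divide φ(373) = 373 − 1 = 372 = 2^2 · 3 · 31.
Divisors of 372: 1, 2, 3, 4, 6, 12, 31, 62, 93, 124, 186, 372.
Check 100^d mod 373 for each divisor in increasing order:
100^1 ≡ 100
100^2 ≡ 302
100^3 ≡ 360
100^4 ≡ 192
100^6 ≡ 169
100^12 ≡ 213
100^31 ≡ 284
100^62 ≡ 88
100^93 ≡ 1
So ord_373(100) = 93, hence |⟨100⟩| = 93.
Index = |(Z/373Z)^×| / |⟨100⟩| = 372 / 93 = 4.

4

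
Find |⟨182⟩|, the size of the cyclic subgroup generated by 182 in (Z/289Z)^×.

By Lagrange's theorem, ord_289(182) divides φ(289) = φ(17^2) = 17·(17−1) = 272 = 2^4 · 17.
Divisors of 272: 1, 2, 4, 8, 16, 17, 34, 68, 136, 272.
Evaluate successive powers at the divisors of 272:
182^1 ≡ 182
182^2 ≡ 178
182^4 ≡ 183
182^8 ≡ 254
182^16 ≡ 69
182^17 ≡ 131
182^34 ≡ 110
182^68 ≡ 251
182^136 ≡ 288
182^272 ≡ 1
Hence ord(182) = 272.

272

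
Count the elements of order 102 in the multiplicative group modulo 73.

0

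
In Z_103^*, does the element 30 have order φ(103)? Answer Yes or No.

No

φ(103) = 103 − 1 = 102 = 2 · 3 · 17.
30 is a primitive root mod 103 iff 30^(φ(103)/q) ≢ 1 for every prime q | φ(103), i.e. q ∈ {2, 3, 17}.
30^51 ≡ 1 (mod 103)  [q = 2: ≡ 1 ✗]
30^34 ≡ 1 (mod 103)  [q = 3: ≡ 1 ✗]
30^6 ≡ 93 (mod 103)  [q = 17: ≢ 1 ✓]
The check at q = 2 fails, so 30 generates a proper subgroup.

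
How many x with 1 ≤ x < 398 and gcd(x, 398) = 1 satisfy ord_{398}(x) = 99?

60

φ(398) = φ(2)·φ(199) = 1·198 = 198 = 2 · 3^2 · 11.
(Z/398Z)^× is cyclic (|G| = 198); a cyclic group of order m has exactly φ(d) elements of each order d | m, and none otherwise.
99 = 3^2 · 11 divides 198, and φ(99) = 60.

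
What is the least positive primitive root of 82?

7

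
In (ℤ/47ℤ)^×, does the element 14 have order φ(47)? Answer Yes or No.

φ(47) = 47 − 1 = 46 = 2 · 23.
An element g generates (Z/47Z)^× iff g^(46/q) ≢ 1 (mod 47) for each prime q ∈ {2, 23}.
14^23 ≡ 1 (mod 47)  [q = 2: ≡ 1 ✗]
14^2 ≡ 8 (mod 47)  [q = 23: ≢ 1 ✓]
14^23 ≡ 1 shows ord(14) | 23, strictly less than φ(47); not a primitive root.

No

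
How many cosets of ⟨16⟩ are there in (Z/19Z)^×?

2

Since 16 ∈ (Z/19Z)^×, its order divides φ(19) = 19 − 1 = 18 = 2 · 3^2.
Divisors of 18: 1, 2, 3, 6, 9, 18.
Evaluate successive powers at the divisors of 18:
16^1 ≡ 16 (mod 19)
16^2 ≡ 9 (mod 19)
16^3 ≡ 11 (mod 19)
16^6 ≡ 7 (mod 19)
16^9 ≡ 1 (mod 19) ✓
So ord_19(16) = 9, hence |⟨16⟩| = 9.
The index is φ(19) / ord(16) = 18 / 9 = 2.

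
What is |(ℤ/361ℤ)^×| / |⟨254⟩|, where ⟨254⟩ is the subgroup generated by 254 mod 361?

Since 254 ∈ (Z/361Z)^×, its order divides φ(361) = φ(19^2) = 19·(19−1) = 342 = 2 · 3^2 · 19.
Divisors of 342: 1, 2, 3, 6, 9, 18, 19, 38, 57, 114, 171, 342.
Compute 254^d (mod 361) for the divisors d until we hit 1:
254^1 ≡ 254 (mod 361)
254^2 ≡ 258 (mod 361)
254^3 ≡ 191 (mod 361)
254^6 ≡ 20 (mod 361)
254^9 ≡ 210 (mod 361)
254^18 ≡ 58 (mod 361)
254^19 ≡ 292 (mod 361)
254^38 ≡ 68 (mod 361)
254^57 ≡ 1 (mod 361) ✓
The order of 254 is 57, so the subgroup it generates has 57 elements.
[(Z/361Z)^× : ⟨254⟩] = 342/57 = 6.

6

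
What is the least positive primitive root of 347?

φ(347) = 347 − 1 = 346 = 2 · 173.
g is a primitive root iff g^(346/q) ≢ 1 (mod 347) for each prime q ∈ {2, 173}.
g = 2: 2^173 ≡ 346; 2^2 ≡ 4 — none is 1, so 2 is a primitive root.
So 2 is the smallest generator of (Z/347Z)^×.

2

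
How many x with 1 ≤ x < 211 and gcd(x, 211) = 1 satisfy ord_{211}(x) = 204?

φ(211) = 211 − 1 = 210 = 2 · 3 · 5 · 7.
In a cyclic group of order 210, there are φ(d) elements of order d for each divisor d of 210, and zero for non-divisors.
Here 210 is not a multiple of 204, so there are no elements of order 204.

0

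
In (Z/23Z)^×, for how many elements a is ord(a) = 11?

10

φ(23) = 23 − 1 = 22 = 2 · 11.
Since (Z/23Z)^× is cyclic of order 22, the number of elements of order d is φ(d) when d | 22 and 0 otherwise.
11 | 22, and φ(11) = 11 − 1 = 10.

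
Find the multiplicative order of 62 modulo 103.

By Lagrange's theorem, ord_103(62) divides φ(103) = 103 − 1 = 102 = 2 · 3 · 17.
Divisors of 102: 1, 2, 3, 6, 17, 34, 51, 102.
Compute 62^d (mod 103) for the divisors d until we hit 1:
62^1 ≡ 62
62^2 ≡ 33
62^3 ≡ 89
62^6 ≡ 93
62^17 ≡ 47
62^34 ≡ 46
62^51 ≡ 102
62^102 ≡ 1
Hence ord(62) = 102.

102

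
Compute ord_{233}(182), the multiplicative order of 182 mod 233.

The order of 182 must divide φ(233) = 233 − 1 = 232 = 2^3 · 29.
Divisors of 232: 1, 2, 4, 8, 29, 58, 116, 232.
Evaluate successive powers at the divisors of 232:
182^1 ≡ 182 (mod 233)
182^2 ≡ 38 (mod 233)
182^4 ≡ 46 (mod 233)
182^8 ≡ 19 (mod 233)
182^29 ≡ 232 (mod 233)
182^58 ≡ 1 (mod 233) ✓
The smallest such exponent is 58, so the order of 182 is 58.

58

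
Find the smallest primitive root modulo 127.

3

φ(127) = 127 − 1 = 126 = 2 · 3^2 · 7.
g is a primitive root iff g^(126/q) ≢ 1 (mod 127) for each prime q ∈ {2, 3, 7}.
g = 2: 2^63 ≡ 1 — hits 1, so not a primitive root.
g = 3: 3^63 ≡ 126; 3^42 ≡ 107; 3^18 ≡ 4 — none is 1, so 3 is a primitive root.
Hence the least primitive root of 127 is 3.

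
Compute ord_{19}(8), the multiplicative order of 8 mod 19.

6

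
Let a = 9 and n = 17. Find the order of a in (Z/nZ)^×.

8

ord(9) | φ(17) = 17 − 1 = 16 = 2^4.
Divisors of 16: 1, 2, 4, 8, 16.
Test each divisor d:
9^1 ≡ 9 (mod 17)
9^2 ≡ 13 (mod 17)
9^4 ≡ 16 (mod 17)
9^8 ≡ 1 (mod 17) ✓
So ord_17(9) = 8.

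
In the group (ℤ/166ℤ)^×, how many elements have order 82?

φ(166) = φ(2)·φ(83) = 1·82 = 82 = 2 · 41.
In a cyclic group of order 82, there are φ(d) elements of order d for each divisor d of 82, and zero for non-divisors.
82 = 2 · 41 divides 82, and φ(82) = 40.

40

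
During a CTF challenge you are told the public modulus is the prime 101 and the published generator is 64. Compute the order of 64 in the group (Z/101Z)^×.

50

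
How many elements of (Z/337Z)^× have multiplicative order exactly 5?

φ(337) = 337 − 1 = 336 = 2^4 · 3 · 7.
Since (Z/337Z)^× is cyclic of order 336, the number of elements of order d is φ(d) when d | 336 and 0 otherwise.
Here 336 is not a multiple of 5, so there are no elements of order 5.

0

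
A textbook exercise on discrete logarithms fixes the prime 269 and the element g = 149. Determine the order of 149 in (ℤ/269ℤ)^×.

134

By Lagrange's theorem, ord_269(149) divides φ(269) = 269 − 1 = 268 = 2^2 · 67.
Divisors of 268: 1, 2, 4, 67, 134, 268.
Check 149^d mod 269 for each divisor in increasing order:
149^1 ≡ 149 (mod 269)
149^2 ≡ 143 (mod 269)
149^4 ≡ 5 (mod 269)
149^67 ≡ 268 (mod 269)
149^134 ≡ 1 (mod 269) ✓
The smallest such exponent is 134, so the order of 149 is 134.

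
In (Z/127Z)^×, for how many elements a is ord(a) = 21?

12

φ(127) = 127 − 1 = 126 = 2 · 3^2 · 7.
Since (Z/127Z)^× is cyclic of order 126, the number of elements of order d is φ(d) when d | 126 and 0 otherwise.
21 = 3 · 7 divides 126, and φ(21) = 12.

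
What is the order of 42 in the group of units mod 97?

32

The order of 42 must divide φ(97) = 97 − 1 = 96 = 2^5 · 3.
Divisors of 96: 1, 2, 3, 4, 6, 8, 12, 16, 24, 32, 48, 96.
Evaluate successive powers at the divisors of 96:
42^1 ≡ 42 (mod 97)
42^2 ≡ 18 (mod 97)
42^3 ≡ 77 (mod 97)
42^4 ≡ 33 (mod 97)
42^6 ≡ 12 (mod 97)
42^8 ≡ 22 (mod 97)
42^12 ≡ 47 (mod 97)
42^16 ≡ 96 (mod 97)
42^24 ≡ 75 (mod 97)
42^32 ≡ 1 (mod 97) ✓
The smallest such exponent is 32, so the order of 42 is 32.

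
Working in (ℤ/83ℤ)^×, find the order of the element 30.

Since 30 ∈ (Z/83Z)^×, its order divides φ(83) = 83 − 1 = 82 = 2 · 41.
Divisors of 82: 1, 2, 41, 82.
Test each divisor d:
30^1 ≡ 30 (mod 83)
30^2 ≡ 70 (mod 83)
30^41 ≡ 1 (mod 83) ✓
The smallest such exponent is 41, so the order of 30 is 41.

41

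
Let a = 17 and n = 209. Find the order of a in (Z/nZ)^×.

The order of 17 must divide φ(209) = φ(11·19) = (11−1)·(19−1) = 10·18 = 180 = 2^2 · 3^2 · 5.
Divisors of 180: 1, 2, 3, 4, 5, 6, 9, 10, 12, 15, 18, 20, 30, 36, 45, 60, 90, 180.
Test each divisor d:
17^1 ≡ 17 (mod 209)
17^2 ≡ 80 (mod 209)
17^3 ≡ 106 (mod 209)
17^4 ≡ 130 (mod 209)
17^5 ≡ 120 (mod 209)
17^6 ≡ 159 (mod 209)
17^9 ≡ 134 (mod 209)
17^10 ≡ 188 (mod 209)
17^12 ≡ 201 (mod 209)
17^15 ≡ 197 (mod 209)
17^18 ≡ 191 (mod 209)
17^20 ≡ 23 (mod 209)
17^30 ≡ 144 (mod 209)
17^36 ≡ 115 (mod 209)
17^45 ≡ 153 (mod 209)
17^60 ≡ 45 (mod 209)
17^90 ≡ 1 (mod 209) ✓
Hence ord(17) = 90.

90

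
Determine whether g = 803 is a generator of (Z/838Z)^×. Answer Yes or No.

φ(838) = φ(2)·φ(419) = 1·418 = 418 = 2 · 11 · 19.
Test 803^(418/q) mod 838 for each prime factor q of 418:
803^209 ≡ 837 (mod 838)  [q = 2: ≢ 1 ✓]
803^38 ≡ 13 (mod 838)  [q = 11: ≢ 1 ✓]
803^22 ≡ 329 (mod 838)  [q = 19: ≢ 1 ✓]
Every test exponent gives a nontrivial residue, hence 803 generates the full group.

Yes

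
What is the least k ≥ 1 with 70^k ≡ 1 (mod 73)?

By Lagrange's theorem, ord_73(70) divides φ(73) = 73 − 1 = 72 = 2^3 · 3^2.
Divisors of 72: 1, 2, 3, 4, 6, 8, 9, 12, 18, 24, 36, 72.
Evaluate successive powers at the divisors of 72:
70^1 ≡ 70
70^2 ≡ 9
70^3 ≡ 46
70^4 ≡ 8
70^6 ≡ 72
70^8 ≡ 64
70^9 ≡ 27
70^12 ≡ 1
So ord_73(70) = 12.

12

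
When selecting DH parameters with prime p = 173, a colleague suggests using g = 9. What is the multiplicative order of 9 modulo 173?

86

ord(9) | φ(173) = 173 − 1 = 172 = 2^2 · 43.
Divisors of 172: 1, 2, 4, 43, 86, 172.
Check 9^d mod 173 for each divisor in increasing order:
9^1 ≡ 9
9^2 ≡ 81
9^4 ≡ 160
9^43 ≡ 172
9^86 ≡ 1
The smallest such exponent is 86, so the order of 9 is 86.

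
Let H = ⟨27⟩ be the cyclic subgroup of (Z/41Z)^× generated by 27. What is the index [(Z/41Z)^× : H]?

The order of 27 must divide φ(41) = 41 − 1 = 40 = 2^3 · 5.
Divisors of 40: 1, 2, 4, 5, 8, 10, 20, 40.
Compute 27^d (mod 41) for the divisors d until we hit 1:
27^1 ≡ 27
27^2 ≡ 32
27^4 ≡ 40
27^5 ≡ 14
27^8 ≡ 1
Thus |⟨27⟩| = ord(27) = 8.
Index = |(Z/41Z)^×| / |⟨27⟩| = 40 / 8 = 5.

5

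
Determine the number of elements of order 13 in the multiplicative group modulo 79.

12

φ(79) = 79 − 1 = 78 = 2 · 3 · 13.
(Z/79Z)^× is cyclic (|G| = 78); a cyclic group of order m has exactly φ(d) elements of each order d | m, and none otherwise.
13 | 78, and φ(13) = 13 − 1 = 12.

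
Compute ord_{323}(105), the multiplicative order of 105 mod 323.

144

The order of 105 must divide φ(323) = φ(17·19) = (17−1)·(19−1) = 16·18 = 288 = 2^5 · 3^2.
Divisors of 288: 1, 2, 3, 4, 6, 8, 9, 12, 16, 18, 24, 32, 36, 48, 72, 96, 144, 288.
Evaluate successive powers at the divisors of 288:
105^1 ≡ 105
105^2 ≡ 43
105^3 ≡ 316
105^4 ≡ 234
105^6 ≡ 49
105^8 ≡ 169
105^9 ≡ 303
105^12 ≡ 140
105^16 ≡ 137
105^18 ≡ 77
105^24 ≡ 220
105^32 ≡ 35
105^36 ≡ 115
105^48 ≡ 273
105^72 ≡ 305
105^96 ≡ 239
105^144 ≡ 1
Hence ord(105) = 144.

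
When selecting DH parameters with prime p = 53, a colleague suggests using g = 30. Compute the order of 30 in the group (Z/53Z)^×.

By Lagrange's theorem, ord_53(30) divides φ(53) = 53 − 1 = 52 = 2^2 · 13.
Divisors of 52: 1, 2, 4, 13, 26, 52.
Test each divisor d:
30^1 ≡ 30 (mod 53)
30^2 ≡ 52 (mod 53)
30^4 ≡ 1 (mod 53) ✓
Hence ord(30) = 4.

4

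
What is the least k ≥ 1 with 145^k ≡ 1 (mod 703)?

Since 145 ∈ (Z/703Z)^×, its order divides φ(703) = φ(19·37) = (19−1)·(37−1) = 18·36 = 648 = 2^3 · 3^4.
Divisors of 648: 1, 2, 3, 4, 6, 8, 9, 12, 18, 24, 27, 36, 54, 72, 81, 108, 162, 216, 324, 648.
Test each divisor d:
145^1 ≡ 145 (mod 703)
145^2 ≡ 638 (mod 703)
145^3 ≡ 417 (mod 703)
145^4 ≡ 7 (mod 703)
145^6 ≡ 248 (mod 703)
145^8 ≡ 49 (mod 703)
145^9 ≡ 75 (mod 703)
145^12 ≡ 343 (mod 703)
145^18 ≡ 1 (mod 703) ✓
Hence ord(145) = 18.

18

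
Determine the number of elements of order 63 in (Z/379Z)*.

φ(379) = 379 − 1 = 378 = 2 · 3^3 · 7.
Since (Z/379Z)^× is cyclic of order 378, the number of elements of order d is φ(d) when d | 378 and 0 otherwise.
63 = 3^2 · 7 divides 378, and φ(63) = 36.

36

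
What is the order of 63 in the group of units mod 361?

The order of 63 must divide φ(361) = φ(19^2) = 19·(19−1) = 342 = 2 · 3^2 · 19.
Divisors of 342: 1, 2, 3, 6, 9, 18, 19, 38, 57, 114, 171, 342.
Compute 63^d (mod 361) for the divisors d until we hit 1:
63^1 ≡ 63 (mod 361)
63^2 ≡ 359 (mod 361)
63^3 ≡ 235 (mod 361)
63^6 ≡ 353 (mod 361)
63^9 ≡ 286 (mod 361)
63^18 ≡ 210 (mod 361)
63^19 ≡ 234 (mod 361)
63^38 ≡ 245 (mod 361)
63^57 ≡ 292 (mod 361)
63^114 ≡ 68 (mod 361)
63^171 ≡ 1 (mod 361) ✓
Therefore the multiplicative order of 63 modulo 361 is 171.

171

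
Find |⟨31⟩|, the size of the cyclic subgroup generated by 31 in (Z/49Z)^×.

6

By Lagrange's theorem, ord_49(31) divides φ(49) = φ(7^2) = 7·(7−1) = 42 = 2 · 3 · 7.
Divisors of 42: 1, 2, 3, 6, 7, 14, 21, 42.
Test each divisor d:
31^1 ≡ 31 (mod 49)
31^2 ≡ 30 (mod 49)
31^3 ≡ 48 (mod 49)
31^6 ≡ 1 (mod 49) ✓
The smallest such exponent is 6, so the order of 31 is 6.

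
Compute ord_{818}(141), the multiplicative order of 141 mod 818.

408

The order of 141 must divide φ(818) = φ(2)·φ(409) = 1·408 = 408 = 2^3 · 3 · 17.
Divisors of 408: 1, 2, 3, 4, 6, 8, 12, 17, 24, 34, 51, 68, 102, 136, 204, 408.
Test each divisor d:
141^1 ≡ 141 (mod 818)
141^2 ≡ 249 (mod 818)
141^3 ≡ 753 (mod 818)
141^4 ≡ 651 (mod 818)
141^6 ≡ 135 (mod 818)
141^8 ≡ 77 (mod 818)
141^12 ≡ 229 (mod 818)
141^17 ≡ 811 (mod 818)
141^24 ≡ 89 (mod 818)
141^34 ≡ 49 (mod 818)
141^51 ≡ 475 (mod 818)
141^68 ≡ 765 (mod 818)
141^102 ≡ 675 (mod 818)
141^136 ≡ 355 (mod 818)
141^204 ≡ 817 (mod 818)
141^408 ≡ 1 (mod 818) ✓
Therefore the multiplicative order of 141 modulo 818 is 408.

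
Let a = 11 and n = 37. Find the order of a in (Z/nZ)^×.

6

By Lagrange's theorem, ord_37(11) divides φ(37) = 37 − 1 = 36 = 2^2 · 3^2.
Divisors of 36: 1, 2, 3, 4, 6, 9, 12, 18, 36.
Evaluate successive powers at the divisors of 36:
11^1 ≡ 11
11^2 ≡ 10
11^3 ≡ 36
11^4 ≡ 26
11^6 ≡ 1
The smallest such exponent is 6, so the order of 11 is 6.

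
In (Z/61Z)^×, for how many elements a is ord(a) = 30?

φ(61) = 61 − 1 = 60 = 2^2 · 3 · 5.
In a cyclic group of order 60, there are φ(d) elements of order d for each divisor d of 60, and zero for non-divisors.
30 = 2 · 3 · 5 divides 60, and φ(30) = 8.

8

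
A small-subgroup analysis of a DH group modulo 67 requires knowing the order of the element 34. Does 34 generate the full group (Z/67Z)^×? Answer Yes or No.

φ(67) = 67 − 1 = 66 = 2 · 3 · 11.
Test 34^(66/q) mod 67 for each prime factor q of 66:
34^33 ≡ 66 (mod 67)  [q = 2: ≢ 1 ✓]
34^22 ≡ 29 (mod 67)  [q = 3: ≢ 1 ✓]
34^6 ≡ 22 (mod 67)  [q = 11: ≢ 1 ✓]
All checks pass, so 34 has order 66 and is a primitive root modulo 67.

Yes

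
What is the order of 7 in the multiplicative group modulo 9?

3

The order of 7 must divide φ(9) = φ(3^2) = 3·(3−1) = 6 = 2 · 3.
Divisors of 6: 1, 2, 3, 6.
Test each divisor d:
7^1 ≡ 7
7^2 ≡ 4
7^3 ≡ 1
The smallest such exponent is 3, so the order of 7 is 3.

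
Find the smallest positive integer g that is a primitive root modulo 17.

3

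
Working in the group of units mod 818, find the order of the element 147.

34

The order of 147 must divide φ(818) = φ(2)·φ(409) = 1·408 = 408 = 2^3 · 3 · 17.
Divisors of 408: 1, 2, 3, 4, 6, 8, 12, 17, 24, 34, 51, 68, 102, 136, 204, 408.
Test each divisor d:
147^1 ≡ 147 (mod 818)
147^2 ≡ 341 (mod 818)
147^3 ≡ 229 (mod 818)
147^4 ≡ 125 (mod 818)
147^6 ≡ 89 (mod 818)
147^8 ≡ 83 (mod 818)
147^12 ≡ 559 (mod 818)
147^17 ≡ 817 (mod 818)
147^24 ≡ 5 (mod 818)
147^34 ≡ 1 (mod 818) ✓
Therefore the multiplicative order of 147 modulo 818 is 34.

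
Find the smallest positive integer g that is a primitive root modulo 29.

φ(29) = 29 − 1 = 28 = 2^2 · 7.
g is a primitive root iff g^(28/q) ≢ 1 (mod 29) for each prime q ∈ {2, 7}.
g = 2: 2^14 ≡ 28; 2^4 ≡ 16 — none is 1, so 2 is a primitive root.
Hence the least primitive root of 29 is 2.

2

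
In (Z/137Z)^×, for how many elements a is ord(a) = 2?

φ(137) = 137 − 1 = 136 = 2^3 · 17.
In a cyclic group of order 136, there are φ(d) elements of order d for each divisor d of 136, and zero for non-divisors.
2 | 136, and φ(2) = 2 − 1 = 1.

1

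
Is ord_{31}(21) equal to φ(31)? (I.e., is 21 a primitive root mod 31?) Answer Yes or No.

Yes

φ(31) = 31 − 1 = 30 = 2 · 3 · 5.
It suffices to check that the order of 21 is not a proper divisor of 30: compute 21^(30/q) for q ∈ {2, 3, 5}.
21^15 ≡ 30 (mod 31)  [q = 2: ≢ 1 ✓]
21^10 ≡ 5 (mod 31)  [q = 3: ≢ 1 ✓]
21^6 ≡ 2 (mod 31)  [q = 5: ≢ 1 ✓]
Every test exponent gives a nontrivial residue, hence 21 generates the full group.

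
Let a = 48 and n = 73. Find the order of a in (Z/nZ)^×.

36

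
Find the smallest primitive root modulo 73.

5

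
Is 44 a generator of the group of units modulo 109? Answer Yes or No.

Yes

φ(109) = 109 − 1 = 108 = 2^2 · 3^3.
An element g generates (Z/109Z)^× iff g^(108/q) ≢ 1 (mod 109) for each prime q ∈ {2, 3}.
44^54 ≡ 108 (mod 109)  [q = 2: ≢ 1 ✓]
44^36 ≡ 45 (mod 109)  [q = 3: ≢ 1 ✓]
Every test exponent gives a nontrivial residue, hence 44 generates the full group.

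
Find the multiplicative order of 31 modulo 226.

The order of 31 must divide φ(226) = φ(2)·φ(113) = 1·112 = 112 = 2^4 · 7.
Divisors of 112: 1, 2, 4, 7, 8, 14, 16, 28, 56, 112.
Check 31^d mod 226 for each divisor in increasing order:
31^1 ≡ 31 (mod 226)
31^2 ≡ 57 (mod 226)
31^4 ≡ 85 (mod 226)
31^7 ≡ 131 (mod 226)
31^8 ≡ 219 (mod 226)
31^14 ≡ 211 (mod 226)
31^16 ≡ 49 (mod 226)
31^28 ≡ 225 (mod 226)
31^56 ≡ 1 (mod 226) ✓
Therefore the multiplicative order of 31 modulo 226 is 56.

56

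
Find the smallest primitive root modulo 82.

7

φ(82) = φ(2)·φ(41) = 1·40 = 40 = 2^3 · 5.
g is a primitive root iff g^(40/q) ≢ 1 (mod 82) for each prime q ∈ {2, 5}.
g = 2: gcd(2, 82) = 2 > 1, not a unit — skip.
g = 3: 3^20 ≡ 81; 3^8 ≡ 1 — hits 1, so not a primitive root.
g = 4: gcd(4, 82) = 2 > 1, not a unit — skip.
g = 5: 5^20 ≡ 1 — hits 1, so not a primitive root.
g = 6: gcd(6, 82) = 2 > 1, not a unit — skip.
g = 7: 7^20 ≡ 81; 7^8 ≡ 37 — none is 1, so 7 is a primitive root.
So 7 is the smallest generator of (Z/82Z)^×.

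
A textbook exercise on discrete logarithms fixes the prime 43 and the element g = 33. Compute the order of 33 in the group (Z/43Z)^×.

42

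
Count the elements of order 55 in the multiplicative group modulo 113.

φ(113) = 113 − 1 = 112 = 2^4 · 7.
(Z/113Z)^× is cyclic (|G| = 112); a cyclic group of order m has exactly φ(d) elements of each order d | m, and none otherwise.
Here 112 is not a multiple of 55, so there are no elements of order 55.

0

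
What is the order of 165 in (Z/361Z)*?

Since 165 ∈ (Z/361Z)^×, its order divides φ(361) = φ(19^2) = 19·(19−1) = 342 = 2 · 3^2 · 19.
Divisors of 342: 1, 2, 3, 6, 9, 18, 19, 38, 57, 114, 171, 342.
Check 165^d mod 361 for each divisor in increasing order:
165^1 ≡ 165 (mod 361)
165^2 ≡ 150 (mod 361)
165^3 ≡ 202 (mod 361)
165^6 ≡ 11 (mod 361)
165^9 ≡ 56 (mod 361)
165^18 ≡ 248 (mod 361)
165^19 ≡ 127 (mod 361)
165^38 ≡ 245 (mod 361)
165^57 ≡ 69 (mod 361)
165^114 ≡ 68 (mod 361)
165^171 ≡ 360 (mod 361)
165^342 ≡ 1 (mod 361) ✓
So ord_361(165) = 342.

342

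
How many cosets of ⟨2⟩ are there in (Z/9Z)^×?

1

ord(2) | φ(9) = φ(3^2) = 3·(3−1) = 6 = 2 · 3.
Divisors of 6: 1, 2, 3, 6.
Evaluate successive powers at the divisors of 6:
2^1 ≡ 2
2^2 ≡ 4
2^3 ≡ 8
2^6 ≡ 1
Thus |⟨2⟩| = ord(2) = 6.
The index is φ(9) / ord(2) = 6 / 6 = 1.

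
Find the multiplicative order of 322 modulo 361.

ord(322) | φ(361) = φ(19^2) = 19·(19−1) = 342 = 2 · 3^2 · 19.
Divisors of 342: 1, 2, 3, 6, 9, 18, 19, 38, 57, 114, 171, 342.
Evaluate successive powers at the divisors of 342:
322^1 ≡ 322 (mod 361)
322^2 ≡ 77 (mod 361)
322^3 ≡ 246 (mod 361)
322^6 ≡ 229 (mod 361)
322^9 ≡ 18 (mod 361)
322^18 ≡ 324 (mod 361)
322^19 ≡ 360 (mod 361)
322^38 ≡ 1 (mod 361) ✓
Hence ord(322) = 38.

38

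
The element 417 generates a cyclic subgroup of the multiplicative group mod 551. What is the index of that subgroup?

ord(417) | φ(551) = φ(19·29) = (19−1)·(29−1) = 18·28 = 504 = 2^3 · 3^2 · 7.
Divisors of 504: 1, 2, 3, 4, 6, 7, 8, 9, 12, 14, 18, 21, 24, 28, 36, 42, 56, 63, 72, 84, 126, 168, 252, 504.
Evaluate successive powers at the divisors of 504:
417^1 ≡ 417 (mod 551)
417^2 ≡ 324 (mod 551)
417^3 ≡ 113 (mod 551)
417^4 ≡ 286 (mod 551)
417^6 ≡ 96 (mod 551)
417^7 ≡ 360 (mod 551)
417^8 ≡ 248 (mod 551)
417^9 ≡ 379 (mod 551)
417^12 ≡ 400 (mod 551)
417^14 ≡ 115 (mod 551)
417^18 ≡ 381 (mod 551)
417^21 ≡ 75 (mod 551)
417^24 ≡ 210 (mod 551)
417^28 ≡ 1 (mod 551) ✓
Thus |⟨417⟩| = ord(417) = 28.
The index is φ(551) / ord(417) = 504 / 28 = 18.

18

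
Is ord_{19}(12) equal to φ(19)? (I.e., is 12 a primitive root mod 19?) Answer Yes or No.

φ(19) = 19 − 1 = 18 = 2 · 3^2.
An element g generates (Z/19Z)^× iff g^(18/q) ≢ 1 (mod 19) for each prime q ∈ {2, 3}.
12^9 ≡ 18 (mod 19)  [q = 2: ≢ 1 ✓]
12^6 ≡ 1 (mod 19)  [q = 3: ≡ 1 ✗]
Since 12^6 ≡ 1, the order of 12 divides 6 < 18, so 12 is not a primitive root.

No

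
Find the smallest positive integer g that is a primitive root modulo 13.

2

φ(13) = 13 − 1 = 12 = 2^2 · 3.
g is a primitive root iff g^(12/q) ≢ 1 (mod 13) for each prime q ∈ {2, 3}.
g = 2: 2^6 ≡ 12; 2^4 ≡ 3 — none is 1, so 2 is a primitive root.
The smallest primitive root modulo 13 is 2.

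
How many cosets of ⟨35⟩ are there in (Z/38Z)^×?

2

By Lagrange's theorem, ord_38(35) divides φ(38) = φ(2)·φ(19) = 1·18 = 18 = 2 · 3^2.
Divisors of 18: 1, 2, 3, 6, 9, 18.
Compute 35^d (mod 38) for the divisors d until we hit 1:
35^1 ≡ 35
35^2 ≡ 9
35^3 ≡ 11
35^6 ≡ 7
35^9 ≡ 1
The order of 35 is 9, so the subgroup it generates has 9 elements.
Index = |(Z/38Z)^×| / |⟨35⟩| = 18 / 9 = 2.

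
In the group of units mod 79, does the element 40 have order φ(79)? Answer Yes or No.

No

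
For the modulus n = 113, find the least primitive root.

3

φ(113) = 113 − 1 = 112 = 2^4 · 7.
g is a primitive root iff g^(112/q) ≢ 1 (mod 113) for each prime q ∈ {2, 7}.
g = 2: 2^56 ≡ 1 — hits 1, so not a primitive root.
g = 3: 3^56 ≡ 112; 3^16 ≡ 49 — none is 1, so 3 is a primitive root.
The smallest primitive root modulo 113 is 3.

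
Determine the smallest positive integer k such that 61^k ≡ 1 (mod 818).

136

ord(61) | φ(818) = φ(2)·φ(409) = 1·408 = 408 = 2^3 · 3 · 17.
Divisors of 408: 1, 2, 3, 4, 6, 8, 12, 17, 24, 34, 51, 68, 102, 136, 204, 408.
Evaluate successive powers at the divisors of 408:
61^1 ≡ 61 (mod 818)
61^2 ≡ 449 (mod 818)
61^3 ≡ 395 (mod 818)
61^4 ≡ 373 (mod 818)
61^6 ≡ 605 (mod 818)
61^8 ≡ 69 (mod 818)
61^12 ≡ 379 (mod 818)
61^17 ≡ 31 (mod 818)
61^24 ≡ 491 (mod 818)
61^34 ≡ 143 (mod 818)
61^51 ≡ 343 (mod 818)
61^68 ≡ 817 (mod 818)
61^102 ≡ 675 (mod 818)
61^136 ≡ 1 (mod 818) ✓
So ord_818(61) = 136.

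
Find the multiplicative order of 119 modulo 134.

Since 119 ∈ (Z/134Z)^×, its order divides φ(134) = φ(2)·φ(67) = 1·66 = 66 = 2 · 3 · 11.
Divisors of 66: 1, 2, 3, 6, 11, 22, 33, 66.
Compute 119^d (mod 134) for the divisors d until we hit 1:
119^1 ≡ 119
119^2 ≡ 91
119^3 ≡ 109
119^6 ≡ 89
119^11 ≡ 133
119^22 ≡ 1
So ord_134(119) = 22.

22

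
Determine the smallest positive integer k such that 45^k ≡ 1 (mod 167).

166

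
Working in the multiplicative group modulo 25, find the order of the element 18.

4

By Lagrange's theorem, ord_25(18) divides φ(25) = φ(5^2) = 5·(5−1) = 20 = 2^2 · 5.
Divisors of 20: 1, 2, 4, 5, 10, 20.
Check 18^d mod 25 for each divisor in increasing order:
18^1 ≡ 18
18^2 ≡ 24
18^4 ≡ 1
The smallest such exponent is 4, so the order of 18 is 4.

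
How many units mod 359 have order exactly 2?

φ(359) = 359 − 1 = 358 = 2 · 179.
(Z/359Z)^× is cyclic (|G| = 358); a cyclic group of order m has exactly φ(d) elements of each order d | m, and none otherwise.
2 | 358, and φ(2) = 2 − 1 = 1.

1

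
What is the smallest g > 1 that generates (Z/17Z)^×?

3

φ(17) = 17 − 1 = 16 = 2^4.
Test candidates g = 2, 3, … against the prime factors q ∈ {2} of φ(17): g is a generator iff g^(16/q) ≢ 1 for every such q.
g = 2: 2^8 ≡ 1 — hits 1, so not a primitive root.
g = 3: 3^8 ≡ 16 — none is 1, so 3 is a primitive root.
So 3 is the smallest generator of (Z/17Z)^×.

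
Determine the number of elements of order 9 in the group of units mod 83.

0

φ(83) = 83 − 1 = 82 = 2 · 41.
In a cyclic group of order 82, there are φ(d) elements of order d for each divisor d of 82, and zero for non-divisors.
9 does not divide 82, so no element of (Z/83Z)^× has order 9.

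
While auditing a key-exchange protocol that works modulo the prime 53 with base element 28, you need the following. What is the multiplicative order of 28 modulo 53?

13

ord(28) | φ(53) = 53 − 1 = 52 = 2^2 · 13.
Divisors of 52: 1, 2, 4, 13, 26, 52.
Check 28^d mod 53 for each divisor in increasing order:
28^1 ≡ 28 (mod 53)
28^2 ≡ 42 (mod 53)
28^4 ≡ 15 (mod 53)
28^13 ≡ 1 (mod 53) ✓
Therefore the multiplicative order of 28 modulo 53 is 13.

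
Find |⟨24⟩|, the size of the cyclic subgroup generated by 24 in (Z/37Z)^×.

Since 24 ∈ (Z/37Z)^×, its order divides φ(37) = 37 − 1 = 36 = 2^2 · 3^2.
Divisors of 36: 1, 2, 3, 4, 6, 9, 12, 18, 36.
Compute 24^d (mod 37) for the divisors d until we hit 1:
24^1 ≡ 24
24^2 ≡ 21
24^3 ≡ 23
24^4 ≡ 34
24^6 ≡ 11
24^9 ≡ 31
24^12 ≡ 10
24^18 ≡ 36
24^36 ≡ 1
Therefore the multiplicative order of 24 modulo 37 is 36.

36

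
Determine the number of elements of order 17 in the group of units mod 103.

16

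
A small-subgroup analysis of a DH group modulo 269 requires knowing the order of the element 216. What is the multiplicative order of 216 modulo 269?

The order of 216 must divide φ(269) = 269 − 1 = 268 = 2^2 · 67.
Divisors of 268: 1, 2, 4, 67, 134, 268.
Evaluate successive powers at the divisors of 268:
216^1 ≡ 216 (mod 269)
216^2 ≡ 119 (mod 269)
216^4 ≡ 173 (mod 269)
216^67 ≡ 268 (mod 269)
216^134 ≡ 1 (mod 269) ✓
Hence ord(216) = 134.

134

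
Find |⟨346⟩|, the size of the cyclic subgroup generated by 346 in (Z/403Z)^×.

12

Since 346 ∈ (Z/403Z)^×, its order divides φ(403) = φ(13·31) = (13−1)·(31−1) = 12·30 = 360 = 2^3 · 3^2 · 5.
Divisors of 360: 1, 2, 3, 4, 5, 6, 8, 9, 10, 12, 15, 18, 20, 24, 30, 36, 40, 45, 60, 72, 90, 120, 180, 360.
Check 346^d mod 403 for each divisor in increasing order:
346^1 ≡ 346 (mod 403)
346^2 ≡ 25 (mod 403)
346^3 ≡ 187 (mod 403)
346^4 ≡ 222 (mod 403)
346^5 ≡ 242 (mod 403)
346^6 ≡ 311 (mod 403)
346^8 ≡ 118 (mod 403)
346^9 ≡ 125 (mod 403)
346^10 ≡ 129 (mod 403)
346^12 ≡ 1 (mod 403) ✓
So ord_403(346) = 12.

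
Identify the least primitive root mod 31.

φ(31) = 31 − 1 = 30 = 2 · 3 · 5.
g is a primitive root iff g^(30/q) ≢ 1 (mod 31) for each prime q ∈ {2, 3, 5}.
g = 2: 2^15 ≡ 1 — hits 1, so not a primitive root.
g = 3: 3^15 ≡ 30; 3^10 ≡ 25; 3^6 ≡ 16 — none is 1, so 3 is a primitive root.
Hence the least primitive root of 31 is 3.

3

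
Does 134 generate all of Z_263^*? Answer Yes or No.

Yes

φ(263) = 263 − 1 = 262 = 2 · 131.
Test 134^(262/q) mod 263 for each prime factor q of 262:
134^131 ≡ 262 (mod 263)  [q = 2: ≢ 1 ✓]
134^2 ≡ 72 (mod 263)  [q = 131: ≢ 1 ✓]
All checks pass, so 134 has order 262 and is a primitive root modulo 263.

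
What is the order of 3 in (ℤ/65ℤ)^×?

By Lagrange's theorem, ord_65(3) divides φ(65) = φ(5·13) = (5−1)·(13−1) = 4·12 = 48 = 2^4 · 3.
Divisors of 48: 1, 2, 3, 4, 6, 8, 12, 16, 24, 48.
Check 3^d mod 65 for each divisor in increasing order:
3^1 ≡ 3 (mod 65)
3^2 ≡ 9 (mod 65)
3^3 ≡ 27 (mod 65)
3^4 ≡ 16 (mod 65)
3^6 ≡ 14 (mod 65)
3^8 ≡ 61 (mod 65)
3^12 ≡ 1 (mod 65) ✓
Therefore the multiplicative order of 3 modulo 65 is 12.

12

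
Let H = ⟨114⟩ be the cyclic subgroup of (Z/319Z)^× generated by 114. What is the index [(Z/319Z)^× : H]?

2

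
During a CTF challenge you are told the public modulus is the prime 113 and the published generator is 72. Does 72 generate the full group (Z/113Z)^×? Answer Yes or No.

No

φ(113) = 113 − 1 = 112 = 2^4 · 7.
Test 72^(112/q) mod 113 for each prime factor q of 112:
72^56 ≡ 1 (mod 113)  [q = 2: ≡ 1 ✗]
72^16 ≡ 16 (mod 113)  [q = 7: ≢ 1 ✓]
Since 72^56 ≡ 1, the order of 72 divides 56 < 112, so 72 is not a primitive root.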